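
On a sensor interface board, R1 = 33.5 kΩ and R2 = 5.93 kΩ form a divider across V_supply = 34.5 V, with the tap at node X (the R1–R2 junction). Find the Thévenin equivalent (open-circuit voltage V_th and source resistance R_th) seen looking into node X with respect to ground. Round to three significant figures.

V_th ≈ 5.19 V, R_th ≈ 5.04 kΩ

V_th is the unloaded tap voltage: V_supply · R2/(R1+R2) = 34.5 × 0.1504 = 5.189 V.
Looking into X with the source shorted: R_th = R1·R2/(R1+R2) = 33.50 × 5.93/39.43 = 5.038 kΩ.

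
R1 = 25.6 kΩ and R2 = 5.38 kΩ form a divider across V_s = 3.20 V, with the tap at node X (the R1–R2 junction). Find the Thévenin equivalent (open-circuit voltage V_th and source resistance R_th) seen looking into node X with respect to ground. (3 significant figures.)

V_th is the unloaded tap voltage: V_s · R2/(R1+R2) = 3.20 × 0.1737 = 0.5557 V.
Zeroing V_s shorts the top of R1 to ground, so R_th = R1 ‖ R2 = 4.446 kΩ.

V_th ≈ 0.556 V, R_th ≈ 4.45 kΩ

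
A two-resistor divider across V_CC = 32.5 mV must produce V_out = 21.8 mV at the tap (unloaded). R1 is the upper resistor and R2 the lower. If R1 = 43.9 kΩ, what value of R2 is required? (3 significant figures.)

Required fraction k = V_out/V_CC = 0.6708.
Rearranging, R2 = R1·k/(1−k) = 43.9 × 2.037 = 89.44 kΩ.

R2 ≈ 89.4 kΩ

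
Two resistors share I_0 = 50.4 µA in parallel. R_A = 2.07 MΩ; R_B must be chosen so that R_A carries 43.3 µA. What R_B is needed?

The fraction through R_A equals R_B/(R_A+R_B).
With f = 0.8591, R_B = R_A · f/(1−f) = 2.07 × 6.099 = 12.62 MΩ.

R_B ≈ 12.6 MΩ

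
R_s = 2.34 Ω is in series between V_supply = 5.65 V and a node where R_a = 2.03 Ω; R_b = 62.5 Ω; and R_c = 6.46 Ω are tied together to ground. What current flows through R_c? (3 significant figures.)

I ≈ 0.343 A

Parallel bank: R_p = 1/(1/2.03 + 1/62.5 + 1/6.46) = 1.507 Ω.
V_A = 5.65 × 1.507/3.847 = 2.214 V.
I(R_c) = V_A / R_c = 2.214/6.46 = 0.3427 A.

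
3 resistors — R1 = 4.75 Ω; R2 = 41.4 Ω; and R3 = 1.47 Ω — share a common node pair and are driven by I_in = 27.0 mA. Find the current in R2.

I ≈ 0.713 mA

Total conductance ΣG = 1/4.75 + 1/41.4 + 1/1.47 = 0.9150 (units of 1/Ω).
By the current-divider rule, I = I_in · G_k/ΣG = 27.0 × 0.02640 = 0.7128 mA.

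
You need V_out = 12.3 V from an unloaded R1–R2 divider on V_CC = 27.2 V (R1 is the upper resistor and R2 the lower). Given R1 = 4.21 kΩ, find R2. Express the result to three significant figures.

The divider ratio is R2/(R1+R2) = 12.3/27.2 = 0.4522.
So R2 = R1 · V_out/(V_CC − V_out) = 4.21 × 12.3/(27.2 − 12.3) = 4.21 × 0.8255 = 3.475 kΩ.

R2 ≈ 3.48 kΩ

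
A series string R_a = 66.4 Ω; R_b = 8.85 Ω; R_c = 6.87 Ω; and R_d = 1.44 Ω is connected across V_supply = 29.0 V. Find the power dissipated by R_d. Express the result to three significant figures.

P ≈ 0.173 W

The common current is I = 29.0/83.56 = 0.3471 A.
V(R_d) = I·R = 0.4998 V; P = V·I = 0.4998 × 0.3471 = 0.1734 W.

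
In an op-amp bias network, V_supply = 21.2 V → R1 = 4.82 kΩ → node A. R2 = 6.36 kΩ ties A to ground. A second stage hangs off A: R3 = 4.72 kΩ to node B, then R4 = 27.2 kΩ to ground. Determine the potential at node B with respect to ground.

The second stage (R3 + R4 = 31.92 kΩ) loads node A in parallel with R2.
Effective lower resistance at A: R2 ‖ 31.92 = 5.303 kΩ.
So V_A = 21.2 × 0.5239 = 11.11 V.
V_B = V_A × 0.8521 = 9.464 V.

V_B ≈ 9.46 V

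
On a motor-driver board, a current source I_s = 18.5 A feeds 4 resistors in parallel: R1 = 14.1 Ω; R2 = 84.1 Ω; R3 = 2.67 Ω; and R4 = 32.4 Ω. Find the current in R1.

I ≈ 2.69 A

Total conductance ΣG = 1/14.1 + 1/84.1 + 1/2.67 + 1/32.4 = 0.4882 (units of 1/Ω).
By the current-divider rule, I = I_s · G_k/ΣG = 18.5 × 0.1453 = 2.687 A.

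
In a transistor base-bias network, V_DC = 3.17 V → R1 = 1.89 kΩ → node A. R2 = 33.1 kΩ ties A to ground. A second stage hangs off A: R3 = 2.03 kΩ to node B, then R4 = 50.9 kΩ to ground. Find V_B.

V_B ≈ 2.79 V

Looking into the second stage from A: R3 + R4 = 52.93 kΩ appears in parallel with R2.
R2 ‖ (R3+R4) = 20.36 kΩ.
V_A = 3.17 × 20.36/(1.89 + 20.36) = 2.901 V.
Stage 2 is unloaded, so V_B = V_A · R4/(R3+R4) = 2.901 × 50.9/52.93 = 2.790 V.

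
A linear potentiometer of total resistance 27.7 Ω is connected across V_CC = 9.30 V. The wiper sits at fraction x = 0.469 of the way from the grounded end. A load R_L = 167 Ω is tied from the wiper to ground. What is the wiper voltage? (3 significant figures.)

Split the track: R_lower = x·R_p = 12.99 Ω, R_upper = (1−x)·R_p = 14.71 Ω.
(x·R_p) ‖ R_L = 12.05 Ω.
Loaded-divider output: V_out = 9.30 × 0.4504 = 4.189 V.
(Unloaded: V_out = x·V_CC = 4.36 V.)

V_out ≈ 4.19 V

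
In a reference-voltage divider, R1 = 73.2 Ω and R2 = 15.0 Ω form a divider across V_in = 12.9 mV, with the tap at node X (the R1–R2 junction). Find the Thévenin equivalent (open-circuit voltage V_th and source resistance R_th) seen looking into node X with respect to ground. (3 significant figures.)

V_th ≈ 2.19 mV, R_th ≈ 12.4 Ω

With X open, the divider is unloaded: V_th = 12.9 × 15.0/88.20 = 2.194 mV.
Looking into X with the source shorted: R_th = R1·R2/(R1+R2) = 73.20 × 15.0/88.20 = 12.45 Ω.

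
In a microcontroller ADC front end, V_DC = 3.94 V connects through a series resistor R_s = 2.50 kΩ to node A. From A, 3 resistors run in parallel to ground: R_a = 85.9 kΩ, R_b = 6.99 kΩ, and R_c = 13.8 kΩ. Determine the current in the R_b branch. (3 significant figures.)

I ≈ 0.359 mA

Parallel bank: R_p = 1/(1/85.9 + 1/6.99 + 1/13.8) = 4.402 kΩ.
V_A = 3.94 × 4.402/6.902 = 2.513 V.
I(R_b) = V_A / R_b = 2.513/6.99 = 0.3595 mA.
(Check via current divider: I_total = 0.5708 mA; share G_k/ΣG = 0.6298 → same result.)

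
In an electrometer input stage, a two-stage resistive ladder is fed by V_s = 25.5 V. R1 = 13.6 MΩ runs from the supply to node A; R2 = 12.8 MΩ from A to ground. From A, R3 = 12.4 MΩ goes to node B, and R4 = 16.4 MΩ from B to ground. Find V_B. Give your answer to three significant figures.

Looking into the second stage from A: R3 + R4 = 28.80 MΩ appears in parallel with R2.
Effective lower resistance at A: R2 ‖ 28.80 = 8.862 MΩ.
V_A = 25.5 × 8.862/(13.6 + 8.862) = 10.06 V.
V_B = V_A × 0.5694 = 5.729 V.

V_B ≈ 5.73 V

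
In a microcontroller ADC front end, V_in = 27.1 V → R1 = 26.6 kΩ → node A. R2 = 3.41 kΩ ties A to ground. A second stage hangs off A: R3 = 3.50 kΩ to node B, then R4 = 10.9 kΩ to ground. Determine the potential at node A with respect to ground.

V_A ≈ 2.55 V

The second stage (R3 + R4 = 14.40 kΩ) loads node A in parallel with R2.
Effective lower resistance at A: R2 ‖ 14.40 = 2.757 kΩ.
First divider: V_A = V_in · 2.757/(26.6 + 2.757) = 2.545 V.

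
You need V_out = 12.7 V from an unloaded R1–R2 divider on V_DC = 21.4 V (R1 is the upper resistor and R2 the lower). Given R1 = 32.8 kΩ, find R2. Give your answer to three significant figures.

V_out/V_DC = R2/(R1+R2) = 0.5935.
So R2 = R1 · V_out/(V_DC − V_out) = 32.8 × 12.7/(21.4 − 12.7) = 32.8 × 1.460 = 47.88 kΩ.

R2 ≈ 47.9 kΩ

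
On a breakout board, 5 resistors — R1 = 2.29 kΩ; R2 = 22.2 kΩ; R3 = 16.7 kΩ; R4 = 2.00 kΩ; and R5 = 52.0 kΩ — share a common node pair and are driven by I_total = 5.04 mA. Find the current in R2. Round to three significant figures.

Conductances: ΣG = 1/2.29 + 1/22.2 + 1/16.7 + 1/2.00 + 1/52.0 = 1.061 (1/kΩ).
Current divider: I(R2) = I_total · G_k/ΣG = 5.04 × (0.04505/1.061) = 5.04 × 0.04246 = 0.2140 mA.

I ≈ 0.214 mA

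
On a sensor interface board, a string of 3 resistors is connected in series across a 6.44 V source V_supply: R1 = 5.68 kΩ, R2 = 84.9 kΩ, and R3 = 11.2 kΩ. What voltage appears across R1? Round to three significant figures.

Total series resistance ΣR = 5.68 + 84.9 + 11.2 = 101.8 kΩ.
V = V_supply · R/ΣR = 6.44 × 0.05581 = 0.3594 V.

V ≈ 0.359 V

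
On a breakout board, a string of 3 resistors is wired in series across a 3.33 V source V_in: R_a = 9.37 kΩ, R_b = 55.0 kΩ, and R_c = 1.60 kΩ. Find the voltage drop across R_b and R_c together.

Series total: ΣR = 9.37 + 55.0 + 1.60 = 65.97 kΩ.
R_{R_b..R_c} = 55.0 + 1.60 = 56.60 kΩ.
V = V_in · R/ΣR = 3.33 × 0.8580 = 2.857 V.

V ≈ 2.86 V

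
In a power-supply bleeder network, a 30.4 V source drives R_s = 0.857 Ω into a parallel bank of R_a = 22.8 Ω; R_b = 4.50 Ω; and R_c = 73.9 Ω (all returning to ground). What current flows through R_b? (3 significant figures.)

Equivalent of the parallel group: R_p = 3.576 Ω.
V_A by voltage divider: V_A = 30.4 × 3.576/(0.857 + 3.576) = 24.52 V.
I(R_b) = V_A / R_b = 24.52/4.50 = 5.450 A.

I ≈ 5.45 A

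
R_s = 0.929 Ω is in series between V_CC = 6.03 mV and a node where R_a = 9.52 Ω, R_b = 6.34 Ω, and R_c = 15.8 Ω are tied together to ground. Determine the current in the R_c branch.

I ≈ 0.293 mA

Equivalent of the parallel group: R_p = 3.067 Ω.
V_A = 6.03 × 3.067/3.996 = 4.628 mV.
Branch current I = V_A/R_c = 4.628/15.8 = 0.2929 mA.
(Equivalently: I_total = 1.509 mA, then current-divider fraction G_k/ΣG = 0.1941.)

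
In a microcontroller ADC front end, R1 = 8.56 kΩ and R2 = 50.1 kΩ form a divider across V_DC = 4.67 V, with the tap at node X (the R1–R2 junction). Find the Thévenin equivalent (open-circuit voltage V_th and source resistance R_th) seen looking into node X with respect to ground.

V_th is the unloaded tap voltage: V_DC · R2/(R1+R2) = 4.67 × 0.8541 = 3.989 V.
With V_DC suppressed (replaced by a short), R_th = R1 ‖ R2 = (8.560 × 50.1)/(8.560 + 50.1) = 7.311 kΩ.

V_th ≈ 3.99 V, R_th ≈ 7.31 kΩ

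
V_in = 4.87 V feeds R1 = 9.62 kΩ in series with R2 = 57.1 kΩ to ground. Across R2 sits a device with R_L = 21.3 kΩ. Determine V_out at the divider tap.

V_out ≈ 3.01 V

First combine the lower leg with the load: R2 ‖ R_L = 15.51 kΩ.
Voltage divider with the loaded lower leg: V_out = 4.87 × 15.51/(9.62 + 15.51) = 4.87 × 0.6172 = 3.006 V.
(Unloaded it would be 4.17 V; the load pulls it down.)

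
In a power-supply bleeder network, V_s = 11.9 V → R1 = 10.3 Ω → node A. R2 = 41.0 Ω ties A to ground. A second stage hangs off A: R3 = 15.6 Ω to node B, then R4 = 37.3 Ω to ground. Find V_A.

Node A sees R2 in parallel with the series input of stage 2, R3 + R4 = 52.90 Ω.
Effective lower resistance at A: R2 ‖ 52.90 = 23.10 Ω.
V_A = 11.9 × 23.10/(10.3 + 23.10) = 8.230 V.

V_A ≈ 8.23 V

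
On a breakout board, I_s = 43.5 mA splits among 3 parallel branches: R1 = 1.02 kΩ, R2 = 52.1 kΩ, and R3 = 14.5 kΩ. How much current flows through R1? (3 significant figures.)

Total conductance ΣG = 1/1.02 + 1/52.1 + 1/14.5 = 1.069 (units of 1/kΩ).
By the current-divider rule, I = I_s · G_k/ΣG = 43.5 × 0.9175 = 39.91 mA.

I ≈ 39.9 mA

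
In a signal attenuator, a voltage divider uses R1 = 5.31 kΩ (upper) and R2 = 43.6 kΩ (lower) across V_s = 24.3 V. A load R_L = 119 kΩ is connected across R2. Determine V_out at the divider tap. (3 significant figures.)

V_out ≈ 20.8 V

R2 ‖ R_L = (43.6 × 119)/(43.6 + 119) = 31.91 kΩ.
Now apply the divider: V_out = 24.3 × 0.8573 = 20.83 V.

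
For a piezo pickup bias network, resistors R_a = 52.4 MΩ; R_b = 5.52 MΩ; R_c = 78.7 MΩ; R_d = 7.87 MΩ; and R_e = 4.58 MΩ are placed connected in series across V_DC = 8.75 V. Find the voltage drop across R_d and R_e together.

ΣR = 52.4 + 5.52 + 78.7 + 7.87 + 4.58 = 149.1 MΩ.
R_{R_d..R_e} = 7.87 + 4.58 = 12.45 MΩ.
By the voltage-divider rule, V = 8.75 × 12.45/149.1 = 0.7308 V.

V ≈ 0.731 V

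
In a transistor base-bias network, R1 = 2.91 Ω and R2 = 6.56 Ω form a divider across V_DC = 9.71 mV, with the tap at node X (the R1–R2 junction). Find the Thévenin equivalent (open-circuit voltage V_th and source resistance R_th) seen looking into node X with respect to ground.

V_th ≈ 6.73 mV, R_th ≈ 2.02 Ω

With X open, the divider is unloaded: V_th = 9.71 × 6.56/9.470 = 6.726 mV.
With V_DC suppressed (replaced by a short), R_th = R1 ‖ R2 = (2.910 × 6.56)/(2.910 + 6.56) = 2.016 Ω.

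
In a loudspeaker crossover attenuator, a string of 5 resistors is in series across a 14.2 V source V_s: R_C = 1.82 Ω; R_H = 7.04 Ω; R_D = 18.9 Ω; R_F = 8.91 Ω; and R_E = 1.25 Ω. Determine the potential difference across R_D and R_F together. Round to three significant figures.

Total series resistance ΣR = 1.82 + 7.04 + 18.9 + 8.91 + 1.25 = 37.92 Ω.
R_{R_D..R_F} = 18.9 + 8.91 = 27.81 Ω.
Voltage divider: V = V_s · (27.81 / 37.92) = 14.2 × 0.7334 = 10.41 V.

V ≈ 10.4 V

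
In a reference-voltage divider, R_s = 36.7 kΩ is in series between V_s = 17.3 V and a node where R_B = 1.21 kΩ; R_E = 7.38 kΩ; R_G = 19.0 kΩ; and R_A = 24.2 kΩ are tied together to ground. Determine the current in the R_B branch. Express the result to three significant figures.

Combine the parallel branches: R_p = (1/1.21 + 1/7.38 + 1/19.0 + 1/24.2)⁻¹ = 0.9471 kΩ.
Node voltage V_A = V_s · R_p/(R_s + R_p) = 17.3 × 0.02516 = 0.4352 V.
Branch current I = V_A/R_B = 0.4352/1.21 = 0.3597 mA.
(Check via current divider: I_total = 0.4595 mA; share G_k/ΣG = 0.7827 → same result.)

I ≈ 0.360 mA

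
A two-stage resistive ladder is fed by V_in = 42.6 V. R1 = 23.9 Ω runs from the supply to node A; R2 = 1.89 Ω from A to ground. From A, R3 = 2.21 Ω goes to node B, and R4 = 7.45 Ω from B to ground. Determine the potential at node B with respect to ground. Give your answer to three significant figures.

V_B ≈ 2.04 V

Looking into the second stage from A: R3 + R4 = 9.660 Ω appears in parallel with R2.
R2 ‖ (R3+R4) = 1.581 Ω.
First divider: V_A = V_in · 1.581/(23.9 + 1.581) = 2.643 V.
V_B = V_A × 0.7712 = 2.038 V.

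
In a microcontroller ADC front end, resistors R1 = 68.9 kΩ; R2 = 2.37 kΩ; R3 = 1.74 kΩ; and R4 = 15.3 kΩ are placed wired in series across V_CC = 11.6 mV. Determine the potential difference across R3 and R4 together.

V ≈ 2.24 mV

ΣR = 68.9 + 2.37 + 1.74 + 15.3 = 88.31 kΩ.
R_{R3..R4} = 1.74 + 15.3 = 17.04 kΩ.
V = V_CC · R/ΣR = 11.6 × 0.1930 = 2.238 mV.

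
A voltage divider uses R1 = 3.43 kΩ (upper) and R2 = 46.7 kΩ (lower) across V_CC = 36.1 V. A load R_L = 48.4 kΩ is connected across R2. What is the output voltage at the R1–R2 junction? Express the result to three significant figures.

First combine the lower leg with the load: R2 ‖ R_L = 23.77 kΩ.
Then V_out = V_CC · R2'/(R1 + R2') = 36.1 × 23.77/27.20 = 31.55 V.
(Unloaded it would be 33.6 V; the load pulls it down.)

V_out ≈ 31.5 V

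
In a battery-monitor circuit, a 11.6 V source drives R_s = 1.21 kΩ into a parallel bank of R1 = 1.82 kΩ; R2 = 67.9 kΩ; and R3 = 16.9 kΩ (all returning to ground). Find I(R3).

I ≈ 0.391 mA

Equivalent of the parallel group: R_p = 1.604 kΩ.
V_A = 11.6 × 1.604/2.814 = 6.613 V.
Branch current I = V_A/R3 = 6.613/16.9 = 0.3913 mA.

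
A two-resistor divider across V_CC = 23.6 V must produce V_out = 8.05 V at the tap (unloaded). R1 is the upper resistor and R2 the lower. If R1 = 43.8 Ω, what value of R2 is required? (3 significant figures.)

R2 ≈ 22.7 Ω

V_out/V_CC = R2/(R1+R2) = 0.3411.
So R2 = R1 · V_out/(V_CC − V_out) = 43.8 × 8.05/(23.6 − 8.05) = 43.8 × 0.5177 = 22.67 Ω.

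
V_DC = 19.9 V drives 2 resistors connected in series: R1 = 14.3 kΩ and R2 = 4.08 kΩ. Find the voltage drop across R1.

Total series resistance ΣR = 14.3 + 4.08 = 18.38 kΩ.
V = V_DC · R/ΣR = 19.9 × 0.7780 = 15.48 V.

V ≈ 15.5 V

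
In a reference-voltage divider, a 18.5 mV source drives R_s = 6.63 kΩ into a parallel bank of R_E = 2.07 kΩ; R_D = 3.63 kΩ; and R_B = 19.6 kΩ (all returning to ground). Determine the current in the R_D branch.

Combine the parallel branches: R_p = (1/2.07 + 1/3.63 + 1/19.6)⁻¹ = 1.235 kΩ.
Node voltage V_A = V_s · R_p/(R_s + R_p) = 18.5 × 0.1570 = 2.905 mV.
Branch current I = V_A/R_D = 2.905/3.63 = 0.8004 µA.

I ≈ 0.800 µA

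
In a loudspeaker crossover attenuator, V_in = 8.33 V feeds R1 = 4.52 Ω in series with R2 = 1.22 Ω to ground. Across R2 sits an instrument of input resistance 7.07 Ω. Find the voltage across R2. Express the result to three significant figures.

V_out ≈ 1.56 V

R2 ‖ R_L = (1.22 × 7.07)/(1.22 + 7.07) = 1.040 Ω.
Voltage divider with the loaded lower leg: V_out = 8.33 × 1.040/(4.52 + 1.040) = 8.33 × 0.1871 = 1.559 V.
(Unloaded it would be 1.77 V; the load pulls it down.)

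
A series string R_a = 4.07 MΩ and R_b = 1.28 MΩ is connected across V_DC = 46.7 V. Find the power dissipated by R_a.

P ≈ 310 µW

ΣR = 5.350 MΩ → I = 46.7/5.350 = 8.729 µA.
P(R_a) = I²·R_a = (8.729)² × 4.07 = 310.1 µW.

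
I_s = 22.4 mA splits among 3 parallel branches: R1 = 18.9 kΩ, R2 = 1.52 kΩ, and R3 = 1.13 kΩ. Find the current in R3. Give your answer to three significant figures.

I ≈ 12.4 mA

ΣG = 1/18.9 + 1/1.52 + 1/1.13 = 1.596.
By the current-divider rule, I = I_s · G_k/ΣG = 22.4 × 0.5546 = 12.42 mA.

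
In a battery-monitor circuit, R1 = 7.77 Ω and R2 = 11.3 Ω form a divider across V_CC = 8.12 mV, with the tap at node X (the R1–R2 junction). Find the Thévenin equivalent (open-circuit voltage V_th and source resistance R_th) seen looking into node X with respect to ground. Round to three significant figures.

V_th ≈ 4.81 mV, R_th ≈ 4.60 Ω

Open-circuit (no load on X): V_th = V_CC · R2/(R1 + R2) = 8.12 × 11.3/(7.770 + 11.3) = 4.812 mV.
With V_CC suppressed (replaced by a short), R_th = R1 ‖ R2 = (7.770 × 11.3)/(7.770 + 11.3) = 4.604 Ω.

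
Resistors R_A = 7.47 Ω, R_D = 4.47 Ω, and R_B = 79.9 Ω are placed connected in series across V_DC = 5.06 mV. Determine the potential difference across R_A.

V ≈ 0.412 mV

Total series resistance ΣR = 7.47 + 4.47 + 79.9 = 91.84 Ω.
Voltage divider: V = V_DC · (7.470 / 91.84) = 5.06 × 0.08134 = 0.4116 mV.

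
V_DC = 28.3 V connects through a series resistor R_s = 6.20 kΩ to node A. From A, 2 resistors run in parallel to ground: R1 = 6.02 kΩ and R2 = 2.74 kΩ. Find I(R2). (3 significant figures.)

I ≈ 2.41 mA

Parallel bank: R_p = 1/(1/6.02 + 1/2.74) = 1.883 kΩ.
Node voltage V_A = V_DC · R_p/(R_s + R_p) = 28.3 × 0.2330 = 6.593 V.
I(R2) = V_A / R2 = 6.593/2.74 = 2.406 mA.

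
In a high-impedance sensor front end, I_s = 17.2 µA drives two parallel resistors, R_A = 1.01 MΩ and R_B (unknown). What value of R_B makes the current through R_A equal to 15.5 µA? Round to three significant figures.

R_B ≈ 9.21 MΩ

In a two-way split, I_A/I_s = R_B/(R_A + R_B).
15.5/17.2 = R_B/(R_A + R_B) → R_B = R_A · (0.9012)/(1 − 0.9012) = 1.01 × 9.118 = 9.209 MΩ.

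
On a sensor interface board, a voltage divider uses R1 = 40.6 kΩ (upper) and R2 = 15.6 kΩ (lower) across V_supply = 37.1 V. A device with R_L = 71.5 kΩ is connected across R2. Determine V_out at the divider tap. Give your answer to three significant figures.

V_out ≈ 8.90 V

First combine the lower leg with the load: R2 ‖ R_L = 12.81 kΩ.
Voltage divider with the loaded lower leg: V_out = 37.1 × 12.81/(40.6 + 12.81) = 37.1 × 0.2398 = 8.896 V.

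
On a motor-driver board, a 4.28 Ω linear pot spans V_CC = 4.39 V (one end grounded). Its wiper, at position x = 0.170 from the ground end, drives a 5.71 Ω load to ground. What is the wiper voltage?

The pot divides into 3.552 Ω above the wiper and 0.7276 Ω below.
Lower segment in parallel with the load: 0.7276 ‖ 5.71 = 0.6454 Ω.
Then V_out = V_CC · 0.6454/(3.552 + 0.6454) = 0.6749 V.

V_out ≈ 0.675 V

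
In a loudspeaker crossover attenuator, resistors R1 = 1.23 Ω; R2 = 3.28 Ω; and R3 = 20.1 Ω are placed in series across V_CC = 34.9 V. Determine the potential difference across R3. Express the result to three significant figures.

V ≈ 28.5 V

Total series resistance ΣR = 1.23 + 3.28 + 20.1 = 24.61 Ω.
By the voltage-divider rule, V = 34.9 × 20.10/24.61 = 28.50 V.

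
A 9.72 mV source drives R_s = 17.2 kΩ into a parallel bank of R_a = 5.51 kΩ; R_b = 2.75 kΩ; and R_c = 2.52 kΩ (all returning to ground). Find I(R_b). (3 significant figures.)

Combine the parallel branches: R_p = (1/5.51 + 1/2.75 + 1/2.52)⁻¹ = 1.062 kΩ.
V_A = 9.72 × 1.062/18.26 = 0.5651 mV.
Branch current I = V_A/R_b = 0.5651/2.75 = 0.2055 µA.

I ≈ 0.205 µA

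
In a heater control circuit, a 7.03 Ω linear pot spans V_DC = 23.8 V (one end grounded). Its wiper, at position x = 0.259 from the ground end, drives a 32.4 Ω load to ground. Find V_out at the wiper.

The pot divides into 5.209 Ω above the wiper and 1.821 Ω below.
Lower segment in parallel with the load: 1.821 ‖ 32.4 = 1.724 Ω.
Then V_out = V_DC · 1.724/(5.209 + 1.724) = 5.918 V.

V_out ≈ 5.92 V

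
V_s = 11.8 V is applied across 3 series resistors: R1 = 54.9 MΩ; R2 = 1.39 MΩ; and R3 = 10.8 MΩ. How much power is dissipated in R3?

Series current I = V_s/ΣR = 11.8/67.09 = 0.1759 µA.
V(R3) = I·R = 1.900 V; P = V·I = 1.900 × 0.1759 = 0.3341 µW.

P ≈ 0.334 µW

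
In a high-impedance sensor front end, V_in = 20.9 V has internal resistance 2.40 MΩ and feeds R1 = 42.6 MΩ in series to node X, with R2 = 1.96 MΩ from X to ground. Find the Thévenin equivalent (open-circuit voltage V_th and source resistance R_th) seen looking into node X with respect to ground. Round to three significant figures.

R1' = 2.40 + 42.6 = 45.00 MΩ (source resistance + R1).
Open-circuit (no load on X): V_th = V_in · R2/(R1' + R2) = 20.9 × 1.96/(45.00 + 1.96) = 0.8723 V.
With V_in suppressed (replaced by a short), R_th = R1' ‖ R2 = (45.00 × 1.96)/(45.00 + 1.96) = 1.878 MΩ.

V_th ≈ 0.872 V, R_th ≈ 1.88 MΩ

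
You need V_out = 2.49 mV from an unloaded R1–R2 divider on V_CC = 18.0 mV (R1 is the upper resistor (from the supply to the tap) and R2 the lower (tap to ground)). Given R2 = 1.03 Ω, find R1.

The divider ratio is R2/(R1+R2) = 2.49/18.0 = 0.1383.
So R1 = R2 · (V_CC/V_out − 1) = 1.03 × (18.0/2.49 − 1) = 1.03 × 6.229 = 6.416 Ω.

R1 ≈ 6.42 Ω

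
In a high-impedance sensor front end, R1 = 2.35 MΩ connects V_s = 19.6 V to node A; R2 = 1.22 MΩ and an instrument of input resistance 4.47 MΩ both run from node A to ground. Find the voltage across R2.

V_out ≈ 5.68 V

R2 ‖ R_L = (1.22 × 4.47)/(1.22 + 4.47) = 0.9584 MΩ.
Voltage divider with the loaded lower leg: V_out = 19.6 × 0.9584/(2.35 + 0.9584) = 19.6 × 0.2897 = 5.678 V.
(Unloaded it would be 6.70 V; the load pulls it down.)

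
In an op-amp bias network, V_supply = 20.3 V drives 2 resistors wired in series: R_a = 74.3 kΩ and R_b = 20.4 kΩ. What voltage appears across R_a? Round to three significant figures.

Total series resistance ΣR = 74.3 + 20.4 = 94.70 kΩ.
Voltage divider: V = V_supply · (74.30 / 94.70) = 20.3 × 0.7846 = 15.93 V.

V ≈ 15.9 V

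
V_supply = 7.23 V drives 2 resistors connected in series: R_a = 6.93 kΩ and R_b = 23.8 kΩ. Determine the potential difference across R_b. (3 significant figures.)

V ≈ 5.60 V

Series total: ΣR = 6.93 + 23.8 = 30.73 kΩ.
V = V_supply · R/ΣR = 7.23 × 0.7745 = 5.600 V.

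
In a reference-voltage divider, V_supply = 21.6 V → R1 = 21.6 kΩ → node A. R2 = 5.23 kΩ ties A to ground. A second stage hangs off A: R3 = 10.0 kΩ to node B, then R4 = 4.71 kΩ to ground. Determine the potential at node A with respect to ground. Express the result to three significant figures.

The second stage (R3 + R4 = 14.71 kΩ) loads node A in parallel with R2.
R2 ‖ (R3+R4) = 3.858 kΩ.
V_A = 21.6 × 3.858/(21.6 + 3.858) = 3.274 V.

V_A ≈ 3.27 V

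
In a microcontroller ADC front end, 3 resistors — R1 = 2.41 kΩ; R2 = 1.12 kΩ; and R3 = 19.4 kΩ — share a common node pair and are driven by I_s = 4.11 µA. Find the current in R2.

Conductances: ΣG = 1/2.41 + 1/1.12 + 1/19.4 = 1.359 (1/kΩ).
By the current-divider rule, I = I_s · G_k/ΣG = 4.11 × 0.6568 = 2.700 µA.

I ≈ 2.70 µA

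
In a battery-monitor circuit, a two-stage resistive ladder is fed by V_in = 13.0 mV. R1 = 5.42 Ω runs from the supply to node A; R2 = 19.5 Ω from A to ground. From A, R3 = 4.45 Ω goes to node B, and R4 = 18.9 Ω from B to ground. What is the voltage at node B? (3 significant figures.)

V_B ≈ 6.97 mV

Node A sees R2 in parallel with the series input of stage 2, R3 + R4 = 23.35 Ω.
Effective lower resistance at A: R2 ‖ 23.35 = 10.63 Ω.
First divider: V_A = V_in · 10.63/(5.42 + 10.63) = 8.609 mV.
V_B = V_A × 0.8094 = 6.968 mV.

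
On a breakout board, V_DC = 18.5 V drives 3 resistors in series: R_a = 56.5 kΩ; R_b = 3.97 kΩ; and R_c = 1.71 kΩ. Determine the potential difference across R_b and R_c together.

V ≈ 1.69 V

Total series resistance ΣR = 56.5 + 3.97 + 1.71 = 62.18 kΩ.
R_{R_b..R_c} = 3.97 + 1.71 = 5.680 kΩ.
Voltage divider: V = V_DC · (5.680 / 62.18) = 18.5 × 0.09135 = 1.690 V.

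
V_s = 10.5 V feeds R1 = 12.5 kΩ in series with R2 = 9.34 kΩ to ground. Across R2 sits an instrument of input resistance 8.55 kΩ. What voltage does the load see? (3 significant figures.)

V_out ≈ 2.76 V

First combine the lower leg with the load: R2 ‖ R_L = 4.464 kΩ.
Voltage divider with the loaded lower leg: V_out = 10.5 × 4.464/(12.5 + 4.464) = 10.5 × 0.2631 = 2.763 V.
(Unloaded it would be 4.49 V; the load pulls it down.)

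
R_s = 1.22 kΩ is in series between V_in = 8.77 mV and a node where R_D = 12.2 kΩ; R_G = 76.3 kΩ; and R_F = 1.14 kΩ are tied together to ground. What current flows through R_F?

Combine the parallel branches: R_p = (1/12.2 + 1/76.3 + 1/1.14)⁻¹ = 1.029 kΩ.
Node voltage V_A = V_in · R_p/(R_s + R_p) = 8.77 × 0.4574 = 4.012 mV.
Branch current I = V_A/R_F = 4.012/1.14 = 3.519 µA.
(Equivalently: I_total = 3.900 µA, then current-divider fraction G_k/ΣG = 0.9022.)

I ≈ 3.52 µA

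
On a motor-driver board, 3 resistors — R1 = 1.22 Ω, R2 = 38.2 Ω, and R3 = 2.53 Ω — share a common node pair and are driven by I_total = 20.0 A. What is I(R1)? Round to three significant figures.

Conductances: ΣG = 1/1.22 + 1/38.2 + 1/2.53 = 1.241 (1/Ω).
Current divider: I(R1) = I_total · G_k/ΣG = 20.0 × (0.8197/1.241) = 20.0 × 0.6604 = 13.21 A.

I ≈ 13.2 A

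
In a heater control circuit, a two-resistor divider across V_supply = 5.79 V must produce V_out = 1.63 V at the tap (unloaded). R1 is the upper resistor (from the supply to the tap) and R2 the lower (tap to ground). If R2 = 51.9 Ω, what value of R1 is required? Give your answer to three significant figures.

V_out/V_supply = R2/(R1+R2) = 0.2815.
R1 = R2·(1/k − 1) = 51.9 × 2.552 = 132.5 Ω.

R1 ≈ 132 Ω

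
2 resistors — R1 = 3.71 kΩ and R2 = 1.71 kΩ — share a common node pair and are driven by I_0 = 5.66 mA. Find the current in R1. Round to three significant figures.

I ≈ 1.79 mA

Two-branch current divider: I_k = I_0 · R_other/(R_1 + R_2).
I(R1) = 5.66 × 1.71/(3.71 + 1.71) = 5.66 × 0.3155 = 1.786 mA.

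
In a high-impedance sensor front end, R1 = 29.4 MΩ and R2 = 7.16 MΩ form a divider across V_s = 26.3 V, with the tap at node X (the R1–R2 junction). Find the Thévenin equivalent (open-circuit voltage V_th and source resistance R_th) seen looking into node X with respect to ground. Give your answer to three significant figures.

V_th is the unloaded tap voltage: V_s · R2/(R1+R2) = 26.3 × 0.1958 = 5.151 V.
Looking into X with the source shorted: R_th = R1·R2/(R1+R2) = 29.40 × 7.16/36.56 = 5.758 MΩ.

V_th ≈ 5.15 V, R_th ≈ 5.76 MΩ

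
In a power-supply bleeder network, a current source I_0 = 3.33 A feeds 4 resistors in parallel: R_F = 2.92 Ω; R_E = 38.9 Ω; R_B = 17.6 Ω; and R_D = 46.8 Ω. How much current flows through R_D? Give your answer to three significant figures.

ΣG = 1/2.92 + 1/38.9 + 1/17.6 + 1/46.8 = 0.4464.
R_D takes the fraction G_k/ΣG = 0.02137/0.4464 = 0.04787, so I = 3.33 × 0.04787 = 0.1594 A.

I ≈ 0.159 A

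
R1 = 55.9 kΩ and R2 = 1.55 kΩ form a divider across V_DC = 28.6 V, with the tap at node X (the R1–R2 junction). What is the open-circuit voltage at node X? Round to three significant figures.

V_th is the unloaded tap voltage: V_DC · R2/(R1+R2) = 28.6 × 0.02698 = 0.7716 V.

V_th ≈ 0.772 V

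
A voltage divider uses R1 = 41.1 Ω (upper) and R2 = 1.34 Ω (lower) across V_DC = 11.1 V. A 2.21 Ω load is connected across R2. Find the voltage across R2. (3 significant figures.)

First combine the lower leg with the load: R2 ‖ R_L = 0.8342 Ω.
Then V_out = V_DC · R2'/(R1 + R2') = 11.1 × 0.8342/41.93 = 0.2208 V.
(Unloaded it would be 0.350 V; the load pulls it down.)

V_out ≈ 0.221 V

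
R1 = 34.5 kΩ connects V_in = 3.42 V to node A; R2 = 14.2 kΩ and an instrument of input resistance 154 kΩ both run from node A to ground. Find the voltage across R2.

The load sits in parallel with R2, giving an effective lower resistance R2' = R2·R_L/(R2+R_L) = 13.00 kΩ.
Now apply the divider: V_out = 3.42 × 0.2737 = 0.9361 V.
(Unloaded it would be 0.997 V; the load pulls it down.)

V_out ≈ 0.936 V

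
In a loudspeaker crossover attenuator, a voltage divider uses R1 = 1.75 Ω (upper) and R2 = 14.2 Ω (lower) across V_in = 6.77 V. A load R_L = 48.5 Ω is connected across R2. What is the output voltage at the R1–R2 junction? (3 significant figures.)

R2 ‖ R_L = (14.2 × 48.5)/(14.2 + 48.5) = 10.98 Ω.
Voltage divider with the loaded lower leg: V_out = 6.77 × 10.98/(1.75 + 10.98) = 6.77 × 0.8626 = 5.840 V.

V_out ≈ 5.84 V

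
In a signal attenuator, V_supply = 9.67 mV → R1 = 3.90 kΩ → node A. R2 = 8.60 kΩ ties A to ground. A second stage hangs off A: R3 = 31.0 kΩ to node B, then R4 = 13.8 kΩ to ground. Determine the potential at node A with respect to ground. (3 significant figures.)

V_A ≈ 6.28 mV

Node A sees R2 in parallel with the series input of stage 2, R3 + R4 = 44.80 kΩ.
Effective lower resistance at A: R2 ‖ 44.80 = 7.215 kΩ.
V_A = 9.67 × 7.215/(3.90 + 7.215) = 6.277 mV.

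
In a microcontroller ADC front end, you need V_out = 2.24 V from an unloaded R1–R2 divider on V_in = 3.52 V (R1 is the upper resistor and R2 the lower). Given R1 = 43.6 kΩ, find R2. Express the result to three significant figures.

R2 ≈ 76.3 kΩ

Required fraction k = V_out/V_in = 0.6364.
Rearranging, R2 = R1·k/(1−k) = 43.6 × 1.750 = 76.30 kΩ.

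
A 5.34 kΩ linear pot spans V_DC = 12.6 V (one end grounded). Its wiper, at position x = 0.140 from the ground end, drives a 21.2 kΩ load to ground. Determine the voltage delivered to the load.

V_out ≈ 1.71 V

Split the track: R_lower = x·R_p = 0.7476 kΩ, R_upper = (1−x)·R_p = 4.592 kΩ.
Lower segment in parallel with the load: 0.7476 ‖ 21.2 = 0.7221 kΩ.
Then V_out = V_DC · 0.7221/(4.592 + 0.7221) = 1.712 V.
(Unloaded: V_out = x·V_DC = 1.76 V.)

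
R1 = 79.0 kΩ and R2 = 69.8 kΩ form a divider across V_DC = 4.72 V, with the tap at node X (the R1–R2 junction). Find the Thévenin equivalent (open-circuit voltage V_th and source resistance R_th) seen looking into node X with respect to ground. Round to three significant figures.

Open-circuit (no load on X): V_th = V_DC · R2/(R1 + R2) = 4.72 × 69.8/(79.00 + 69.8) = 2.214 V.
Zeroing V_DC shorts the top of R1 to ground, so R_th = R1 ‖ R2 = 37.06 kΩ.

V_th ≈ 2.21 V, R_th ≈ 37.1 kΩ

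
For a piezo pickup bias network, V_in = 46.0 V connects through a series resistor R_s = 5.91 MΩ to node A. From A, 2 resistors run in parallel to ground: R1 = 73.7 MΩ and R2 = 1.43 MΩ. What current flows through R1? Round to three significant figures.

I ≈ 0.120 µA

Parallel bank: R_p = 1/(1/73.7 + 1/1.43) = 1.403 MΩ.
V_A = 46.0 × 1.403/7.313 = 8.824 V.
Branch current I = V_A/R1 = 8.824/73.7 = 0.1197 µA.
(Check via current divider: I_total = 6.290 µA; share G_k/ΣG = 0.01903 → same result.)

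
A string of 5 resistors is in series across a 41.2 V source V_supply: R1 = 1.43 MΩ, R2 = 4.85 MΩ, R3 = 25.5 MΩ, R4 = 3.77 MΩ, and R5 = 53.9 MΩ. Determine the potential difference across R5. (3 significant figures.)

Series total: ΣR = 1.43 + 4.85 + 25.5 + 3.77 + 53.9 = 89.45 MΩ.
Voltage divider: V = V_supply · (53.90 / 89.45) = 41.2 × 0.6026 = 24.83 V.

V ≈ 24.8 V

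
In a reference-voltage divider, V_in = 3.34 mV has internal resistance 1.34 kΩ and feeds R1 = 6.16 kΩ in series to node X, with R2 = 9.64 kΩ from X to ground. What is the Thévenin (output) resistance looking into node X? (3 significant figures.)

R_th ≈ 4.22 kΩ

R1' = 1.34 + 6.16 = 7.500 kΩ (source resistance + R1).
With V_in suppressed (replaced by a short), R_th = R1' ‖ R2 = (7.500 × 9.64)/(7.500 + 9.64) = 4.218 kΩ.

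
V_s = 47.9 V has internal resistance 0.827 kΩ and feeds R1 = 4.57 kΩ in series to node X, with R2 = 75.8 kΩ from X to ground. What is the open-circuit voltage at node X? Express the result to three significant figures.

V_th ≈ 44.7 V

R1' = 0.827 + 4.57 = 5.397 kΩ (source resistance + R1).
Open-circuit (no load on X): V_th = V_s · R2/(R1' + R2) = 47.9 × 75.8/(5.397 + 75.8) = 44.72 V.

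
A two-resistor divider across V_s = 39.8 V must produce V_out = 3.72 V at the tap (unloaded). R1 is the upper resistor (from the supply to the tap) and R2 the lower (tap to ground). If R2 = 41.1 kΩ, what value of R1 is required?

R1 ≈ 399 kΩ

The divider ratio is R2/(R1+R2) = 3.72/39.8 = 0.09347.
R1 = R2·(1/k − 1) = 41.1 × 9.699 = 398.6 kΩ.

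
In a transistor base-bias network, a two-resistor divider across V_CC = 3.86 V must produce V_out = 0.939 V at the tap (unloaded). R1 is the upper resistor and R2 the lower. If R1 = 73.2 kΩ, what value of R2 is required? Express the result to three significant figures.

R2 ≈ 23.5 kΩ

V_out/V_CC = R2/(R1+R2) = 0.2433.
R2 = R1 · 0.2433/(1 − 0.2433) = 23.53 kΩ.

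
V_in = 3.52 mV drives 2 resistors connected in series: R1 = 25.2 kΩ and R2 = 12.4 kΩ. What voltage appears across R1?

Series total: ΣR = 25.2 + 12.4 = 37.60 kΩ.
By the voltage-divider rule, V = 3.52 × 25.20/37.60 = 2.359 mV.

V ≈ 2.36 mV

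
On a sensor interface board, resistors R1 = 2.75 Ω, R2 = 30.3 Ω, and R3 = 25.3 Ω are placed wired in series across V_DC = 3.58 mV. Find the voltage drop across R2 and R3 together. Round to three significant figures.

Total series resistance ΣR = 2.75 + 30.3 + 25.3 = 58.35 Ω.
R_{R2..R3} = 30.3 + 25.3 = 55.60 Ω.
V = V_DC · R/ΣR = 3.58 × 0.9529 = 3.411 mV.

V ≈ 3.41 mV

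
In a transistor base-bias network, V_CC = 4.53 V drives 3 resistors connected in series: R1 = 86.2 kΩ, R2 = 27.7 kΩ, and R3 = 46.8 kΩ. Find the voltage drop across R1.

Total series resistance ΣR = 86.2 + 27.7 + 46.8 = 160.7 kΩ.
By the voltage-divider rule, V = 4.53 × 86.20/160.7 = 2.430 V.

V ≈ 2.43 V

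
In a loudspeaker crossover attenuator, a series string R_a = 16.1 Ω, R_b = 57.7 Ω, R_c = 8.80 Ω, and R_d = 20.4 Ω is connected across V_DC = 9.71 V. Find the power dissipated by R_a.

P ≈ 0.143 W

The common current is I = 9.71/103.0 = 0.09427 A.
P(R_a) = I²·R_a = (0.09427)² × 16.1 = 0.1431 W.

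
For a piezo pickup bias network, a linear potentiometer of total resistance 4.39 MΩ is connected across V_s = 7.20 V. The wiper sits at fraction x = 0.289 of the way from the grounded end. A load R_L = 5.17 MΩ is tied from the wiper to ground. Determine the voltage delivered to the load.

V_out ≈ 1.77 V

Lower segment x·R_p = 1.269 MΩ; upper segment (1−x)·R_p = 3.121 MΩ.
(x·R_p) ‖ R_L = 1.019 MΩ.
Then V_out = V_s · 1.019/(3.121 + 1.019) = 1.772 V.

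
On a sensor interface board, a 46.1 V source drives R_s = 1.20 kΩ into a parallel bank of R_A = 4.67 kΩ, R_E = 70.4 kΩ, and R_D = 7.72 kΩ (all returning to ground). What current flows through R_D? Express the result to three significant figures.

I ≈ 4.18 mA

Combine the parallel branches: R_p = (1/4.67 + 1/70.4 + 1/7.72)⁻¹ = 2.794 kΩ.
Node voltage V_A = V_s · R_p/(R_s + R_p) = 46.1 × 0.6996 = 32.25 V.
Branch current I = V_A/R_D = 32.25/7.72 = 4.177 mA.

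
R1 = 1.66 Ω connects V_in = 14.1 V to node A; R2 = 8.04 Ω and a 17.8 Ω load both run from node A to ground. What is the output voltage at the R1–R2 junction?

First combine the lower leg with the load: R2 ‖ R_L = 5.538 Ω.
Voltage divider with the loaded lower leg: V_out = 14.1 × 5.538/(1.66 + 5.538) = 14.1 × 0.7694 = 10.85 V.

V_out ≈ 10.8 V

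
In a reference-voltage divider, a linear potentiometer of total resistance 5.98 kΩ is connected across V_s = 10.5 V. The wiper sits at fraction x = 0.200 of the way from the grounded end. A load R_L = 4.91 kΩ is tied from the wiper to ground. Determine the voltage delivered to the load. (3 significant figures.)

V_out ≈ 1.76 V

Lower segment x·R_p = 1.196 kΩ; upper segment (1−x)·R_p = 4.784 kΩ.
(x·R_p) ‖ R_L = 0.9617 kΩ.
Loaded-divider output: V_out = 10.5 × 0.1674 = 1.758 V.
(Unloaded: V_out = x·V_s = 2.10 V.)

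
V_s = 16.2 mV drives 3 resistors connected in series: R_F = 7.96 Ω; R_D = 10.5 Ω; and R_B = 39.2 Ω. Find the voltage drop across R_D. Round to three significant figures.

V ≈ 2.95 mV

Series total: ΣR = 7.96 + 10.5 + 39.2 = 57.66 Ω.
Voltage divider: V = V_s · (10.50 / 57.66) = 16.2 × 0.1821 = 2.950 mV.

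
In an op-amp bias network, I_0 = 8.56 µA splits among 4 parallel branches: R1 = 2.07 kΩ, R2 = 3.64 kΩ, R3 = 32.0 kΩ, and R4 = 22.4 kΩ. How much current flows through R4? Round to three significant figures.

I ≈ 0.458 µA

Total conductance ΣG = 1/2.07 + 1/3.64 + 1/32.0 + 1/22.4 = 0.8337 (units of 1/kΩ).
Current divider: I(R4) = I_0 · G_k/ΣG = 8.56 × (0.04464/0.8337) = 8.56 × 0.05355 = 0.4584 µA.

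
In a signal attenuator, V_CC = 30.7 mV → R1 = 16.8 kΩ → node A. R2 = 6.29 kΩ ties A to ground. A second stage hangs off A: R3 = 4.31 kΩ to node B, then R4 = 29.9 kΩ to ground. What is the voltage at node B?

Looking into the second stage from A: R3 + R4 = 34.21 kΩ appears in parallel with R2.
R2 ‖ (R3+R4) = 5.313 kΩ.
V_A = 30.7 × 5.313/(16.8 + 5.313) = 7.376 mV.
Then the unloaded second divider: V_B = V_A × R4/(R3+R4) = 7.376 × 0.8740 = 6.447 mV.

V_B ≈ 6.45 mV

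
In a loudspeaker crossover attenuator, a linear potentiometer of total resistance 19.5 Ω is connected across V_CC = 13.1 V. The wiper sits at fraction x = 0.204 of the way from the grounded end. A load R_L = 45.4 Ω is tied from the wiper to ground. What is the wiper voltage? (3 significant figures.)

The pot divides into 15.52 Ω above the wiper and 3.978 Ω below.
(x·R_p) ‖ R_L = 3.658 Ω.
Loaded-divider output: V_out = 13.1 × 0.1907 = 2.498 V.

V_out ≈ 2.50 V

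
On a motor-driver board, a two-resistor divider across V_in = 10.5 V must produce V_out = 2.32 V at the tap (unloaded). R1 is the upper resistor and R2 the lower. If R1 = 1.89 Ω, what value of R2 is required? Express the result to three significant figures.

The divider ratio is R2/(R1+R2) = 2.32/10.5 = 0.2210.
R2 = R1 · 0.2210/(1 − 0.2210) = 0.5360 Ω.

R2 ≈ 0.536 Ω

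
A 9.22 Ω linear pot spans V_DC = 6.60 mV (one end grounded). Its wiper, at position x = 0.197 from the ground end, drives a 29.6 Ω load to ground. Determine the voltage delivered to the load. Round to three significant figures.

The pot divides into 7.404 Ω above the wiper and 1.816 Ω below.
(x·R_p) ‖ R_L = 1.711 Ω.
V_out = 6.60 × 1.711/(7.404 + 1.711) = 1.239 mV.
(Unloaded: V_out = x·V_DC = 1.30 mV.)

V_out ≈ 1.24 mV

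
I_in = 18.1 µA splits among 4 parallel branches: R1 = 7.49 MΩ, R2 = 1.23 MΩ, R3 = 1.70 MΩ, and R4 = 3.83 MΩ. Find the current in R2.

Total conductance ΣG = 1/7.49 + 1/1.23 + 1/1.70 + 1/3.83 = 1.796 (units of 1/MΩ).
By the current-divider rule, I = I_in · G_k/ΣG = 18.1 × 0.4527 = 8.194 µA.

I ≈ 8.19 µA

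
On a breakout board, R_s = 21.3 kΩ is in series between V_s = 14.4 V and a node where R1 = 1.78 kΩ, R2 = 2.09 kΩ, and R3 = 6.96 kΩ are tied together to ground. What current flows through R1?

Parallel bank: R_p = 1/(1/1.78 + 1/2.09 + 1/6.96) = 0.8446 kΩ.
V_A = 14.4 × 0.8446/22.14 = 0.5492 V.
Branch current I = V_A/R1 = 0.5492/1.78 = 0.3086 mA.
(Check via current divider: I_total = 0.6503 mA; share G_k/ΣG = 0.4745 → same result.)

I ≈ 0.309 mA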